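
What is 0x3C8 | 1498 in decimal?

0x3C8 = 01111001000
1498 = 10111011010
 OR → 11111011010 = 2010

2010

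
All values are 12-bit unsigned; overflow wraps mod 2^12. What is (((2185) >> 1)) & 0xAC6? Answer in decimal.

68

2185 = 100010001001
→ >> 1 → 010001000100 = 1092
0xAC6 = 101011000110
→ & → 000001000100 = 68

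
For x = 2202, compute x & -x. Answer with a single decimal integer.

x = 100010011010 = 2202
-x (two's complement) = …011101100110
AND   = 000000000010 = 2
(x & -x isolates the lowest set bit of x.)

2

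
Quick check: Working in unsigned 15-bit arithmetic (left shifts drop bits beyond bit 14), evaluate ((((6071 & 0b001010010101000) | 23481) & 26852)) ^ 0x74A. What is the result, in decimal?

20458

6071 = 001011110110111
0b001010010101000 = 001010010101000
→ & → 001010010100000 = 5280
23481 = 101101110111001
→ | → 101111110111001 = 24505
26852 = 110100011100100
→ & → 100100010100000 = 18592
0x74A = 000011101001010
→ ^ → 100111111101010 = 20458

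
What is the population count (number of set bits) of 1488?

5

1488 = 10111010000
Count the 1s: 1 + 1 + 1 + 1 + 1 = 5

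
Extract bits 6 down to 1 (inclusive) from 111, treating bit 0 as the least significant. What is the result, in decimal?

v = 001101111
Shift right by 1: 00110111
Mask low 6 bits: 110111 = 55

55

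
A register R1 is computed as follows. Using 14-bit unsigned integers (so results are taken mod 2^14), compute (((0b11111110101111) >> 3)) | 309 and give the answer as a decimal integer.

0b11111110101111 = 11111110101111
→ >> 3 → 00011111110101 = 2037
309 = 00000100110101
→ | → 00011111110101 = 2037

2037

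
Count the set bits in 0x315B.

8

0x315B = 11000101011011
Count the 1s: 1 + 1 + 1 + 1 + 1 + 1 + 1 + 1 = 8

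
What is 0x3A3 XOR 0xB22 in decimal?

2177

0x3A3 = 001110100011
0xB22 = 101100100010
XOR → 100010000001 = 2177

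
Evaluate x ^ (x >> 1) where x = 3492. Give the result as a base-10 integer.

2934

x = 110110100100 = 3492
x>>1 = 011011010010
XOR  = 101101110110 = 2934
(x ^ (x >> 1) gives the standard binary-reflected Gray code of x.)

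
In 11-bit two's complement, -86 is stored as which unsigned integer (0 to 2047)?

86 in 11 bits: 00001010110
Invert: 11110101001
Add 1:  11110101010 = 1962
(Check: 2^11 - 86 = 2048 - 86 = 1962.)

1962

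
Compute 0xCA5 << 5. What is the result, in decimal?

0xCA5 = 00000110010100101
shift left by 5 → 11001010010100000 = 103584
(equivalently, 3237 × 2^5 = 3237 × 32)

103584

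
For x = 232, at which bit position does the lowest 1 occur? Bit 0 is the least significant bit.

3

232 = 11101000
Trailing zeros: 3, so the lowest set bit is bit 3 (value 8).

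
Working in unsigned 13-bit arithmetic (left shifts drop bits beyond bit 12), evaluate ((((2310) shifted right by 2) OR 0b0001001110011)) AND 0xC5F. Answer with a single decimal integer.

83

2310 = 0100100000110
→ shifted right by 2 → 0001001000001 = 577
0b0001001110011 = 0001001110011
→ OR → 0001001110011 = 627
0xC5F = 0110001011111
→ AND → 0000001010011 = 83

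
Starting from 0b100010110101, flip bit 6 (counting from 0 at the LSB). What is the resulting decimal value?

2293

x = 100010110101
bit 6 is currently 0; toggle it via x ^ (1 << 6) = x ^ 64
→ 100011110101 = 2293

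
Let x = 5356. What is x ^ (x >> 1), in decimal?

x = 1010011101100 = 5356
x>>1 = 0101001110110
XOR  = 1111010011010 = 7834
(x ^ (x >> 1) gives the standard binary-reflected Gray code of x.)

7834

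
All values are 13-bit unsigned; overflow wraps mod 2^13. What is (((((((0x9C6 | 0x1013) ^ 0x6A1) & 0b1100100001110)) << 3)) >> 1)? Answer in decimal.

1048

0x9C6 = 0100111000110
0x1013 = 1000000010011
→ | → 1100111010111 = 6615
0x6A1 = 0011010100001
→ ^ → 1111101110110 = 8054
0b1100100001110 = 1100100001110
→ & → 1100100000110 = 6406
→ << 3 (mod 2^13) → 0100000110000 = 2096
→ >> 1 → 0010000011000 = 1048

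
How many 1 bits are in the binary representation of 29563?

29563 = 111001101111011
Count the 1s: 1 + 1 + 1 + 1 + 1 + 1 + 1 + 1 + 1 + 1 + 1 = 11

11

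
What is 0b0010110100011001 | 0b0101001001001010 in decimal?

32603

a = 010110100011001
b = 101001001001010
 OR → 111111101011011 = 32603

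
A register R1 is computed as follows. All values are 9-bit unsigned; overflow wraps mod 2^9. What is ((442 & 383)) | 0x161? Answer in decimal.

442 = 110111010
383 = 101111111
→ & → 100111010 = 314
0x161 = 101100001
→ | → 101111011 = 379

379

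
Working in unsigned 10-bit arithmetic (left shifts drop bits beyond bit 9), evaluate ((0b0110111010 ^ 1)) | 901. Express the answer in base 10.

0b0110111010 = 0110111010
1 = 0000000001
→ ^ → 0110111011 = 443
901 = 1110000101
→ | → 1110111111 = 959

959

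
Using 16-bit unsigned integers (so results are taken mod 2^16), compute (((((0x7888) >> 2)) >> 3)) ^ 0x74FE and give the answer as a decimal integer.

0x7888 = 0111100010001000
→ >> 2 → 0001111000100010 = 7714
→ >> 3 → 0000001111000100 = 964
0x74FE = 0111010011111110
→ ^ → 0111011100111010 = 30522

30522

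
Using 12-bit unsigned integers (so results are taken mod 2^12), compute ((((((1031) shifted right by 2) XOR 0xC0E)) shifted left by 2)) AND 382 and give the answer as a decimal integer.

1031 = 010000000111
→ shifted right by 2 → 000100000001 = 257
0xC0E = 110000001110
→ XOR → 110100001111 = 3343
→ shifted left by 2 (mod 2^12) → 010000111100 = 1084
382 = 000101111110
→ AND → 000000111100 = 60

60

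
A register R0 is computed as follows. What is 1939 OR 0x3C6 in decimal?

1939 = 11110010011
0x3C6 = 01111000110
 OR → 11111010111 = 2007

2007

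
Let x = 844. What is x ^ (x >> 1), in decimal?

x = 1101001100 = 844
x>>1 = 0110100110
XOR  = 1011101010 = 746
(x ^ (x >> 1) gives the standard binary-reflected Gray code of x.)

746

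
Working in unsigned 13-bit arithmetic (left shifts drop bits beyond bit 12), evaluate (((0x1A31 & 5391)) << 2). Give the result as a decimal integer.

0x1A31 = 1101000110001
5391 = 1010100001111
→ & → 1000000000001 = 4097
→ << 2 (mod 2^13) → 0000000000100 = 4

4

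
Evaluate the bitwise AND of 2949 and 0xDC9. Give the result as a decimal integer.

2949 = 101110000101
0xDC9 = 110111001001
AND → 100110000001 = 2433

2433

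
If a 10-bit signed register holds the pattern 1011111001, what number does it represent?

pattern = 1011111001 (MSB is 1 ⇒ negative)
Invert: 0100000110, add 1 → 0100000111 = 263, so the value is -263.
(Equivalently: 761 - 2^10 = 761 - 1024 = -263.)

-263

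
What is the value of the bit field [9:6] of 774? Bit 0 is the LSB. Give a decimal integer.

12

v = 1100000110
Shift right by 6: 1100
Mask low 4 bits: 1100 = 12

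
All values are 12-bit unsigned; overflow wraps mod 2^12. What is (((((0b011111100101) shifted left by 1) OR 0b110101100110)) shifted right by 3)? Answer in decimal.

0b011111100101 = 011111100101
→ shifted left by 1 (mod 2^12) → 111111001010 = 4042
0b110101100110 = 110101100110
→ OR → 111111101110 = 4078
→ shifted right by 3 → 000111111101 = 509

509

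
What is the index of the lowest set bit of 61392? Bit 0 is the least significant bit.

4

61392 = 1110111111010000
Trailing zeros: 4, so the lowest set bit is bit 4 (value 16).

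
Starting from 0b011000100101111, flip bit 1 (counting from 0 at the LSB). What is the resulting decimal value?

x = 011000100101111
bit 1 is currently 1; toggle it via x ^ (1 << 1) = x ^ 2
→ 011000100101101 = 12589

12589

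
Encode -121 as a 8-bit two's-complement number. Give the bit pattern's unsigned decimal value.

121 in 8 bits: 01111001
Invert: 10000110
Add 1:  10000111 = 135
(Check: 2^8 - 121 = 256 - 121 = 135.)

135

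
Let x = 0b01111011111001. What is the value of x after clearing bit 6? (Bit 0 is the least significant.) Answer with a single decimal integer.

x = 01111011111001
bit 6 is currently 1; clear it via x & ~(1 << 6) = x & ~64
→ 01111010111001 = 7865

7865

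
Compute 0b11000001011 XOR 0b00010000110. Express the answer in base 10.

a = 11000001011
b = 00010000110
XOR → 11010001101 = 1677

1677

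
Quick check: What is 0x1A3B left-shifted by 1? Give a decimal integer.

13430

0x1A3B = 01101000111011
shift left by 1 → 11010001110110 = 13430
(equivalently, 6715 × 2^1 = 6715 × 2)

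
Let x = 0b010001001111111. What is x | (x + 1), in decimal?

8959

x = 10001001111111 = 8831
x + 1 = 10001010000000
OR    = 10001011111111 = 8959
(x | (x + 1) sets the lowest cleared bit.)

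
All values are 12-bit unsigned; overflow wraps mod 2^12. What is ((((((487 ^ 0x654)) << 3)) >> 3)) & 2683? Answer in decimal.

487 = 000111100111
0x654 = 011001010100
→ ^ → 011110110011 = 1971
→ << 3 (mod 2^12) → 110110011000 = 3480
→ >> 3 → 000110110011 = 435
2683 = 101001111011
→ & → 000000110011 = 51

51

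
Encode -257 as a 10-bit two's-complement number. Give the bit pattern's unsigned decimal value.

257 in 10 bits: 0100000001
Invert: 1011111110
Add 1:  1011111111 = 767
(Check: 2^10 - 257 = 1024 - 257 = 767.)

767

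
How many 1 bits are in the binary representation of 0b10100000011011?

6

n = 10100000011011
Count the 1s: 1 + 1 + 1 + 1 + 1 + 1 = 6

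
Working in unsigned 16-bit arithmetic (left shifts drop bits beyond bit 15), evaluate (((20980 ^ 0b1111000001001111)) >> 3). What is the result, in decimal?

5175

20980 = 0101000111110100
0b1111000001001111 = 1111000001001111
→ ^ → 1010000110111011 = 41403
→ >> 3 → 0001010000110111 = 5175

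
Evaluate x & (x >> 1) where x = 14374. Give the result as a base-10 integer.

6146

x = 11100000100110 = 14374
x>>1 = 01110000010011
AND  = 01100000000010 = 6146
(x & (x >> 1) has a 1 wherever x has two consecutive 1 bits.)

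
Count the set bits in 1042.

3

1042 = 10000010010
Count the 1s: 1 + 1 + 1 = 3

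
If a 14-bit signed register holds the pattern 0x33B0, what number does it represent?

pattern = 11001110110000 (MSB is 1 ⇒ negative)
Invert: 00110001001111, add 1 → 00110001010000 = 3152, so the value is -3152.
(Equivalently: 13232 - 2^14 = 13232 - 16384 = -3152.)

-3152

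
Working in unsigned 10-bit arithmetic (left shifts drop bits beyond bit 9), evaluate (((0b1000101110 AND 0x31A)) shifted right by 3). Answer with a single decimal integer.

0b1000101110 = 1000101110
0x31A = 1100011010
→ AND → 1000001010 = 522
→ shifted right by 3 → 0001000001 = 65

65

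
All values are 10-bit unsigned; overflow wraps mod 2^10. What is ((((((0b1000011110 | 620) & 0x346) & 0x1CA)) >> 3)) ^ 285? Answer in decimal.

0b1000011110 = 1000011110
620 = 1001101100
→ | → 1001111110 = 638
0x346 = 1101000110
→ & → 1001000110 = 582
0x1CA = 0111001010
→ & → 0001000010 = 66
→ >> 3 → 0000001000 = 8
285 = 0100011101
→ ^ → 0100010101 = 277

277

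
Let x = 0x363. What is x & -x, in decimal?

1

x = 1101100011 = 867
-x (two's complement) = …0010011101
AND   = 0000000001 = 1
(x & -x isolates the lowest set bit of x.)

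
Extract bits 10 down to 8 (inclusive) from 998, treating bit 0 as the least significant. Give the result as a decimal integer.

v = 01111100110
Shift right by 8: 011
Mask low 3 bits: 011 = 3

3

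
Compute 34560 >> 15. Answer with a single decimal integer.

1

34560 = 1000011100000000
shift right by 15 → 0000000000000001 = 1
(equivalently, floor(34560 / 32768))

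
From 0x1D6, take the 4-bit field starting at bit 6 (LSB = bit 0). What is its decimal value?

7

v = 000111010110
Shift right by 6: 000111
Mask low 4 bits: 0111 = 7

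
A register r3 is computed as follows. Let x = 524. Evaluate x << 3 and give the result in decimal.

4192

524 = 0001000001100
shift left by 3 → 1000001100000 = 4192
(equivalently, 524 × 2^3 = 524 × 8)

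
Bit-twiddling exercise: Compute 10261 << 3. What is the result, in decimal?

82088

10261 = 00010100000010101
shift left by 3 → 10100000010101000 = 82088
(equivalently, 10261 × 2^3 = 10261 × 8)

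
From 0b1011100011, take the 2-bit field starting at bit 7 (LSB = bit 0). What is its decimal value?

1

v = 1011100011
Shift right by 7: 101
Mask low 2 bits: 01 = 1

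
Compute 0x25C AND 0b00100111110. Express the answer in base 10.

28

0x25C = 1001011100
b = 0100111110
AND → 0000011100 = 28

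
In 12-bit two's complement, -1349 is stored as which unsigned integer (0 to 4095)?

1349 in 12 bits: 010101000101
Invert: 101010111010
Add 1:  101010111011 = 2747
(Check: 2^12 - 1349 = 4096 - 1349 = 2747.)

2747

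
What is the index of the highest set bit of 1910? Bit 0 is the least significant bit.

10

1910 = 11101110110
The topmost 1 is at position 10 (since 2^10 = 1024 ≤ 1910 < 2048).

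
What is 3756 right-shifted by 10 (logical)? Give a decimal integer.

3

3756 = 111010101100
shift right by 10 → 000000000011 = 3
(equivalently, floor(3756 / 1024))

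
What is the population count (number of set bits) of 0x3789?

0x3789 = 11011110001001
Count the 1s: 1 + 1 + 1 + 1 + 1 + 1 + 1 + 1 = 8

8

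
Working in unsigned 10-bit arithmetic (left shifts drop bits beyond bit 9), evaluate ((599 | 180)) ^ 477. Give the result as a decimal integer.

599 = 1001010111
180 = 0010110100
→ | → 1011110111 = 759
477 = 0111011101
→ ^ → 1100101010 = 810

810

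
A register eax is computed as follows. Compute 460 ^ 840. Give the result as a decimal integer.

460 = 0111001100
840 = 1101001000
XOR → 1010000100 = 644

644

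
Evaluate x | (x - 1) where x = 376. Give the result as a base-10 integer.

x = 101111000 = 376
x - 1 = 101110111
OR    = 101111111 = 383
(x | (x - 1) sets all bits below the lowest set bit.)

383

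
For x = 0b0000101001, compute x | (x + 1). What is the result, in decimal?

x = 101001 = 41
x + 1 = 101010
OR    = 101011 = 43
(x | (x + 1) sets the lowest cleared bit.)

43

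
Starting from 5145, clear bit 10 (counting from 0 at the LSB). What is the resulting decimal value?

4121

x = 1010000011001
bit 10 is currently 1; clear it via x & ~(1 << 10) = x & ~1024
→ 1000000011001 = 4121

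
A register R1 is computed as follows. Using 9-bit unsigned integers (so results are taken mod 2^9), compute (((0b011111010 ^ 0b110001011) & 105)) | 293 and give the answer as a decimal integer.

357

0b011111010 = 011111010
0b110001011 = 110001011
→ ^ → 101110001 = 369
105 = 001101001
→ & → 001100001 = 97
293 = 100100101
→ | → 101100101 = 357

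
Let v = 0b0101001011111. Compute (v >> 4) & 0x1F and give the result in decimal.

5

v = 0101001011111
Shift right by 4: 010100101
Mask low 5 bits: 00101 = 5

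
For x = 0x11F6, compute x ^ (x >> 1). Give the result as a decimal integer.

6413

x = 1000111110110 = 4598
x>>1 = 0100011111011
XOR  = 1100100001101 = 6413
(x ^ (x >> 1) gives the standard binary-reflected Gray code of x.)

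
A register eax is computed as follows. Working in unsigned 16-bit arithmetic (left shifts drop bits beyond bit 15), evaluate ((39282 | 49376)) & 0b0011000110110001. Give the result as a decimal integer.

4528

39282 = 1001100101110010
49376 = 1100000011100000
→ | → 1101100111110010 = 55794
0b0011000110110001 = 0011000110110001
→ & → 0001000110110000 = 4528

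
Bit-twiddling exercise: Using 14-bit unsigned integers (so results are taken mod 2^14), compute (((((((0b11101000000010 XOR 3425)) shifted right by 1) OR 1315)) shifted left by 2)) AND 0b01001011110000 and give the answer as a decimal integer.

0b11101000000010 = 11101000000010
3425 = 00110101100001
→ XOR → 11011101100011 = 14179
→ shifted right by 1 → 01101110110001 = 7089
1315 = 00010100100011
→ OR → 01111110110011 = 8115
→ shifted left by 2 (mod 2^14) → 11111011001100 = 16076
0b01001011110000 = 01001011110000
→ AND → 01001011000000 = 4800

4800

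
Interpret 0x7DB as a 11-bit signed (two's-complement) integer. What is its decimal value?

pattern = 11111011011 (MSB is 1 ⇒ negative)
Invert: 00000100100, add 1 → 00000100101 = 37, so the value is -37.
(Equivalently: 2011 - 2^11 = 2011 - 2048 = -37.)

-37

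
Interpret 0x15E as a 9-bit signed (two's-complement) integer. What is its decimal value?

pattern = 101011110 (MSB is 1 ⇒ negative)
Invert: 010100001, add 1 → 010100010 = 162, so the value is -162.
(Equivalently: 350 - 2^9 = 350 - 512 = -162.)

-162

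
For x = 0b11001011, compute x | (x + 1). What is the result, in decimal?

207

x = 11001011 = 203
x + 1 = 11001100
OR    = 11001111 = 207
(x | (x + 1) sets the lowest cleared bit.)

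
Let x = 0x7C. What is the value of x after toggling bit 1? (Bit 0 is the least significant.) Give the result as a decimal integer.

126

x = 01111100
bit 1 is currently 0; toggle it via x ^ (1 << 1) = x ^ 2
→ 01111110 = 126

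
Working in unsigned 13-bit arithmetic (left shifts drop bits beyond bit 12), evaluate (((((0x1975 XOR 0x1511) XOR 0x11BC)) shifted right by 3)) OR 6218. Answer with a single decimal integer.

7163

0x1975 = 1100101110101
0x1511 = 1010100010001
→ XOR → 0110001100100 = 3172
0x11BC = 1000110111100
→ XOR → 1110111011000 = 7640
→ shifted right by 3 → 0001110111011 = 955
6218 = 1100001001010
→ OR → 1101111111011 = 7163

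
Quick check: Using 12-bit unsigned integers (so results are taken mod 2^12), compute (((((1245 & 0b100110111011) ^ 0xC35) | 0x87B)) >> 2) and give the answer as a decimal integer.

831

1245 = 010011011101
0b100110111011 = 100110111011
→ & → 000010011001 = 153
0xC35 = 110000110101
→ ^ → 110010101100 = 3244
0x87B = 100001111011
→ | → 110011111111 = 3327
→ >> 2 → 001100111111 = 831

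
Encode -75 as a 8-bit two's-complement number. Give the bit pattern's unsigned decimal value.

75 in 8 bits: 01001011
Invert: 10110100
Add 1:  10110101 = 181
(Check: 2^8 - 75 = 256 - 75 = 181.)

181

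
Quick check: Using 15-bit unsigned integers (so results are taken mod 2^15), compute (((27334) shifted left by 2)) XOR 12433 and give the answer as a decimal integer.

7049

27334 = 110101011000110
→ shifted left by 2 (mod 2^15) → 010101100011000 = 11032
12433 = 011000010010001
→ XOR → 001101110001001 = 7049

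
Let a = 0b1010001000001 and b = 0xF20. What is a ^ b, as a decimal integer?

a = 1010001000001
0xF20 = 0111100100000
XOR → 1101101100001 = 7009

7009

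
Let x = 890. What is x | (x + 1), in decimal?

891

x = 1101111010 = 890
x + 1 = 1101111011
OR    = 1101111011 = 891
(x | (x + 1) sets the lowest cleared bit.)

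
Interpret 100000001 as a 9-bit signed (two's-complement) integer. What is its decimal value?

pattern = 100000001 (MSB is 1 ⇒ negative)
Invert: 011111110, add 1 → 011111111 = 255, so the value is -255.
(Equivalently: 257 - 2^9 = 257 - 512 = -255.)

-255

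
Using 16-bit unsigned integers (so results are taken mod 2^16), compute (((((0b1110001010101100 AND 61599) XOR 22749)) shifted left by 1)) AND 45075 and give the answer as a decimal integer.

12290

0b1110001010101100 = 1110001010101100
61599 = 1111000010011111
→ AND → 1110000010001100 = 57484
22749 = 0101100011011101
→ XOR → 1011100001010001 = 47185
→ shifted left by 1 (mod 2^16) → 0111000010100010 = 28834
45075 = 1011000000010011
→ AND → 0011000000000010 = 12290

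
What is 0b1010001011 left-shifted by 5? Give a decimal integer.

x = 000001010001011
shift left by 5 → 101000101100000 = 20832
(equivalently, 651 × 2^5 = 651 × 32)

20832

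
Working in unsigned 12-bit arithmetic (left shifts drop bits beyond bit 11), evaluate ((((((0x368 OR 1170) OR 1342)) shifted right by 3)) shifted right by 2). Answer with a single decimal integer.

63

0x368 = 001101101000
1170 = 010010010010
→ OR → 011111111010 = 2042
1342 = 010100111110
→ OR → 011111111110 = 2046
→ shifted right by 3 → 000011111111 = 255
→ shifted right by 2 → 000000111111 = 63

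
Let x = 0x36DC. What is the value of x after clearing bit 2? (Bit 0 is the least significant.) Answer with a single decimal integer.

x = 11011011011100
bit 2 is currently 1; clear it via x & ~(1 << 2) = x & ~4
→ 11011011011000 = 14040

14040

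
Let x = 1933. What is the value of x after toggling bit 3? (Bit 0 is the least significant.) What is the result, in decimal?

1925

x = 11110001101
bit 3 is currently 1; toggle it via x ^ (1 << 3) = x ^ 8
→ 11110000101 = 1925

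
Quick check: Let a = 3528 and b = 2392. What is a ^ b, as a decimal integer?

3528 = 110111001000
2392 = 100101011000
XOR → 010010010000 = 1168

1168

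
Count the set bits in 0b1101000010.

4

n = 1101000010
Count the 1s: 1 + 1 + 1 + 1 = 4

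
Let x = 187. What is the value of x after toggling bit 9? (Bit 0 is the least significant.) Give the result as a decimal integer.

699

x = 0000010111011
bit 9 is currently 0; toggle it via x ^ (1 << 9) = x ^ 512
→ 0001010111011 = 699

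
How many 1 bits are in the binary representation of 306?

306 = 100110010
Count the 1s: 1 + 1 + 1 + 1 = 4

4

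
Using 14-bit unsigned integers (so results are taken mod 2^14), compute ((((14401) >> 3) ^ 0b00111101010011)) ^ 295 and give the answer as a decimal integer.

2428

14401 = 11100001000001
→ >> 3 → 00011100001000 = 1800
0b00111101010011 = 00111101010011
→ ^ → 00100001011011 = 2139
295 = 00000100100111
→ ^ → 00100101111100 = 2428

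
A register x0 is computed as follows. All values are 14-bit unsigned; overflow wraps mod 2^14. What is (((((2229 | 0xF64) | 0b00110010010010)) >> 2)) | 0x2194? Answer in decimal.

9213

2229 = 00100010110101
0xF64 = 00111101100100
→ | → 00111111110101 = 4085
0b00110010010010 = 00110010010010
→ | → 00111111110111 = 4087
→ >> 2 → 00001111111101 = 1021
0x2194 = 10000110010100
→ | → 10001111111101 = 9213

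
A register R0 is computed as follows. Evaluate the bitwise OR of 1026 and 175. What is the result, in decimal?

1026 = 10000000010
175 = 00010101111
 OR → 10010101111 = 1199

1199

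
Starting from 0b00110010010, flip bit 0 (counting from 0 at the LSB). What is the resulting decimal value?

x = 00110010010
bit 0 is currently 0; toggle it via x ^ (1 << 0) = x ^ 1
→ 00110010011 = 403

403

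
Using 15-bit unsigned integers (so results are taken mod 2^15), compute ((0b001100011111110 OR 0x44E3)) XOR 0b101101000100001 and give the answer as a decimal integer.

0b001100011111110 = 001100011111110
0x44E3 = 100010011100011
→ OR → 101110011111111 = 23807
0b101101000100001 = 101101000100001
→ XOR → 000011011011110 = 1758

1758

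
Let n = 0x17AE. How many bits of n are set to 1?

9

0x17AE = 1011110101110
Count the 1s: 1 + 1 + 1 + 1 + 1 + 1 + 1 + 1 + 1 = 9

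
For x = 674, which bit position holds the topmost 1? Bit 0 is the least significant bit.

674 = 1010100010
The topmost 1 is at position 9 (since 2^9 = 512 ≤ 674 < 1024).

9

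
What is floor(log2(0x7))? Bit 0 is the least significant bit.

2

0x7 = 111
The topmost 1 is at position 2 (since 2^2 = 4 ≤ 7 < 8).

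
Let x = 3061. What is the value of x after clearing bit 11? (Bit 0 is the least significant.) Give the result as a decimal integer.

1013

x = 0101111110101
bit 11 is currently 1; clear it via x & ~(1 << 11) = x & ~2048
→ 0001111110101 = 1013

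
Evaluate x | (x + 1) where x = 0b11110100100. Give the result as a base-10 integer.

1957

x = 11110100100 = 1956
x + 1 = 11110100101
OR    = 11110100101 = 1957
(x | (x + 1) sets the lowest cleared bit.)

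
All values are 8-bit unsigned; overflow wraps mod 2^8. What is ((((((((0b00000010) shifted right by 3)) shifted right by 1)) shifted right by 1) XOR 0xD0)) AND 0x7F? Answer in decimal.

0b00000010 = 00000010
→ shifted right by 3 → 00000000 = 0
→ shifted right by 1 → 00000000 = 0
→ shifted right by 1 → 00000000 = 0
0xD0 = 11010000
→ XOR → 11010000 = 208
0x7F = 01111111
→ AND → 01010000 = 80

80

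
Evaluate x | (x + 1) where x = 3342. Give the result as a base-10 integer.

x = 110100001110 = 3342
x + 1 = 110100001111
OR    = 110100001111 = 3343
(x | (x + 1) sets the lowest cleared bit.)

3343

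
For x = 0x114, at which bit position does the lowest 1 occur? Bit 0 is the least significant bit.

0x114 = 100010100
Trailing zeros: 2, so the lowest set bit is bit 2 (value 4).

2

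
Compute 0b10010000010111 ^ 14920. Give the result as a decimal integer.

a = 10010000010111
14920 = 11101001001000
XOR → 01111001011111 = 7775

7775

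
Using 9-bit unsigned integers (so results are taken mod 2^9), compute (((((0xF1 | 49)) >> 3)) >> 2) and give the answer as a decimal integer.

0xF1 = 011110001
49 = 000110001
→ | → 011110001 = 241
→ >> 3 → 000011110 = 30
→ >> 2 → 000000111 = 7

7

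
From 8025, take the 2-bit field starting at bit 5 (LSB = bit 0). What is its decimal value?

2

v = 01111101011001
Shift right by 5: 011111010
Mask low 2 bits: 10 = 2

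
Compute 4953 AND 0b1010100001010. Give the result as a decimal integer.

4360

4953 = 1001101011001
b = 1010100001010
AND → 1000100001000 = 4360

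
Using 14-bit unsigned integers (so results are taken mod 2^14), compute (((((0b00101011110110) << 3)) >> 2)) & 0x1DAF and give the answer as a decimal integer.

1452

0b00101011110110 = 00101011110110
→ << 3 (mod 2^14) → 01011110110000 = 6064
→ >> 2 → 00010111101100 = 1516
0x1DAF = 01110110101111
→ & → 00010110101100 = 1452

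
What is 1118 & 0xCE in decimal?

78

1118 = 10001011110
0xCE = 00011001110
AND → 00001001110 = 78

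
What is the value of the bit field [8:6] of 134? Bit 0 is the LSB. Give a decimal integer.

v = 010000110
Shift right by 6: 010
Mask low 3 bits: 010 = 2

2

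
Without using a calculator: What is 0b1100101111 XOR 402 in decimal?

a = 1100101111
402 = 0110010010
XOR → 1010111101 = 701

701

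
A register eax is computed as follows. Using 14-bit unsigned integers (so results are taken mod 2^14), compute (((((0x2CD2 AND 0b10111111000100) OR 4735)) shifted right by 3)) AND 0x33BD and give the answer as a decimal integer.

0x2CD2 = 10110011010010
0b10111111000100 = 10111111000100
→ AND → 10110011000000 = 11456
4735 = 01001001111111
→ OR → 11111011111111 = 16127
→ shifted right by 3 → 00011111011111 = 2015
0x33BD = 11001110111101
→ AND → 00001110011101 = 925

925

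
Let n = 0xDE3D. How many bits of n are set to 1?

0xDE3D = 1101111000111101
Count the 1s: 1 + 1 + 1 + 1 + 1 + 1 + 1 + 1 + 1 + 1 + 1 = 11

11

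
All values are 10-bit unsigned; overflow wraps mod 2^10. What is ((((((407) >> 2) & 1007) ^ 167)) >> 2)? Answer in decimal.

407 = 0110010111
→ >> 2 → 0001100101 = 101
1007 = 1111101111
→ & → 0001100101 = 101
167 = 0010100111
→ ^ → 0011000010 = 194
→ >> 2 → 0000110000 = 48

48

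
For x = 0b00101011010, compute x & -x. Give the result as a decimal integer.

2

x = 101011010 = 346
-x (two's complement) = …010100110
AND   = 000000010 = 2
(x & -x isolates the lowest set bit of x.)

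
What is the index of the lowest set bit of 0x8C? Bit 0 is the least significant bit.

2

0x8C = 10001100
Trailing zeros: 2, so the lowest set bit is bit 2 (value 4).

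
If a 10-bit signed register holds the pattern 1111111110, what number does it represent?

-2

pattern = 1111111110 (MSB is 1 ⇒ negative)
Invert: 0000000001, add 1 → 0000000010 = 2, so the value is -2.
(Equivalently: 1022 - 2^10 = 1022 - 1024 = -2.)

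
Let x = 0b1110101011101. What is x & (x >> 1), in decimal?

3084

x = 1110101011101 = 7517
x>>1 = 0111010101110
AND  = 0110000001100 = 3084
(x & (x >> 1) has a 1 wherever x has two consecutive 1 bits.)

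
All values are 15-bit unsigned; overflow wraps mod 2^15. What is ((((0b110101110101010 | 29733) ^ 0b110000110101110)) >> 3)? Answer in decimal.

960

0b110101110101010 = 110101110101010
29733 = 111010000100101
→ | → 111111110101111 = 32687
0b110000110101110 = 110000110101110
→ ^ → 001111000000001 = 7681
→ >> 3 → 000001111000000 = 960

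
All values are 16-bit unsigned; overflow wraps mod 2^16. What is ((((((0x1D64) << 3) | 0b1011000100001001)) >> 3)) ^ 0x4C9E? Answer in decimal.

0x1D64 = 0001110101100100
→ << 3 (mod 2^16) → 1110101100100000 = 60192
0b1011000100001001 = 1011000100001001
→ | → 1111101100101001 = 64297
→ >> 3 → 0001111101100101 = 8037
0x4C9E = 0100110010011110
→ ^ → 0101001111111011 = 21499

21499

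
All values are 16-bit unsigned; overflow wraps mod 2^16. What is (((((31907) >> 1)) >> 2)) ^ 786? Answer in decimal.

31907 = 0111110010100011
→ >> 1 → 0011111001010001 = 15953
→ >> 2 → 0000111110010100 = 3988
786 = 0000001100010010
→ ^ → 0000110010000110 = 3206

3206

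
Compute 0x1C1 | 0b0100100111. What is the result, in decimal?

0x1C1 = 111000001
b = 100100111
 OR → 111100111 = 487

487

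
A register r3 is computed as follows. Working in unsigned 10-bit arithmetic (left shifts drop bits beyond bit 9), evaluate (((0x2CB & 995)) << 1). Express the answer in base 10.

390

0x2CB = 1011001011
995 = 1111100011
→ & → 1011000011 = 707
→ << 1 (mod 2^10) → 0110000110 = 390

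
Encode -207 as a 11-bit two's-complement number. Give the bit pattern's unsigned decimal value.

207 in 11 bits: 00011001111
Invert: 11100110000
Add 1:  11100110001 = 1841
(Check: 2^11 - 207 = 2048 - 207 = 1841.)

1841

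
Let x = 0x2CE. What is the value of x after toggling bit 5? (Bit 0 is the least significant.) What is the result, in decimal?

750

x = 01011001110
bit 5 is currently 0; toggle it via x ^ (1 << 5) = x ^ 32
→ 01011101110 = 750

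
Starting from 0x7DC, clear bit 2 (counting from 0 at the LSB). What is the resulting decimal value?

x = 11111011100
bit 2 is currently 1; clear it via x & ~(1 << 2) = x & ~4
→ 11111011000 = 2008

2008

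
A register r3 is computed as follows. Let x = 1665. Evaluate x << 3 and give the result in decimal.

13320

1665 = 00011010000001
shift left by 3 → 11010000001000 = 13320
(equivalently, 1665 × 2^3 = 1665 × 8)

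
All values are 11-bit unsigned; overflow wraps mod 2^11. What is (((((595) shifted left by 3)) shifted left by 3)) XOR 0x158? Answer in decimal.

595 = 01001010011
→ shifted left by 3 (mod 2^11) → 01010011000 = 664
→ shifted left by 3 (mod 2^11) → 10011000000 = 1216
0x158 = 00101011000
→ XOR → 10110011000 = 1432

1432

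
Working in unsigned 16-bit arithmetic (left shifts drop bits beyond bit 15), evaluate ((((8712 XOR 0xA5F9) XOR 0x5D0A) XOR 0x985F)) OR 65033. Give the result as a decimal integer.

65197

8712 = 0010001000001000
0xA5F9 = 1010010111111001
→ XOR → 1000011111110001 = 34801
0x5D0A = 0101110100001010
→ XOR → 1101101011111011 = 56059
0x985F = 1001100001011111
→ XOR → 0100001010100100 = 17060
65033 = 1111111000001001
→ OR → 1111111010101101 = 65197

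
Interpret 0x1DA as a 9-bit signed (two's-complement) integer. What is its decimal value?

pattern = 111011010 (MSB is 1 ⇒ negative)
Invert: 000100101, add 1 → 000100110 = 38, so the value is -38.
(Equivalently: 474 - 2^9 = 474 - 512 = -38.)

-38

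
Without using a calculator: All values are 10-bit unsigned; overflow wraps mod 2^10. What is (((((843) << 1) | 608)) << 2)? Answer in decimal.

984

843 = 1101001011
→ << 1 (mod 2^10) → 1010010110 = 662
608 = 1001100000
→ | → 1011110110 = 758
→ << 2 (mod 2^10) → 1111011000 = 984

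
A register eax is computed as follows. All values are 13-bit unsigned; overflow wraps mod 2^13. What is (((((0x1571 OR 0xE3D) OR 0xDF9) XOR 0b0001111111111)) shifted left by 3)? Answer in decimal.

0x1571 = 1010101110001
0xE3D = 0111000111101
→ OR → 1111101111101 = 8061
0xDF9 = 0110111111001
→ OR → 1111111111101 = 8189
0b0001111111111 = 0001111111111
→ XOR → 1110000000010 = 7170
→ shifted left by 3 (mod 2^13) → 0000000010000 = 16

16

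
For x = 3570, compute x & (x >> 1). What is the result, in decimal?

x = 110111110010 = 3570
x>>1 = 011011111001
AND  = 010011110000 = 1264
(x & (x >> 1) has a 1 wherever x has two consecutive 1 bits.)

1264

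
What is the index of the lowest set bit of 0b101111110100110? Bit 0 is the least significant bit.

0b101111110100110 = 101111110100110
Trailing zeros: 1, so the lowest set bit is bit 1 (value 2).

1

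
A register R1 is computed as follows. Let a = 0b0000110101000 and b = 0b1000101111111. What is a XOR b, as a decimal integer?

a = 0000110101000
b = 1000101111111
XOR → 1000011010111 = 4311

4311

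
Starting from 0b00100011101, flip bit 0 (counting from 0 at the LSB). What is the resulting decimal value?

284

x = 00100011101
bit 0 is currently 1; toggle it via x ^ (1 << 0) = x ^ 1
→ 00100011100 = 284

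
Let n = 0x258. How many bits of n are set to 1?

0x258 = 1001011000
Count the 1s: 1 + 1 + 1 + 1 = 4

4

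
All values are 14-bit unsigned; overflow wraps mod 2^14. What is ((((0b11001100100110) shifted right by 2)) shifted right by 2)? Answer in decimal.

0b11001100100110 = 11001100100110
→ shifted right by 2 → 00110011001001 = 3273
→ shifted right by 2 → 00001100110010 = 818

818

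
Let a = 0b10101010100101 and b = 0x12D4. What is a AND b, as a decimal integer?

644

a = 10101010100101
0x12D4 = 01001011010100
AND → 00001010000100 = 644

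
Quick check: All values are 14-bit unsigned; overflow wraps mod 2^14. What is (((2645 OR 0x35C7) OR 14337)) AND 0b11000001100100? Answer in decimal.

2645 = 00101001010101
0x35C7 = 11010111000111
→ OR → 11111111010111 = 16343
14337 = 11100000000001
→ OR → 11111111010111 = 16343
0b11000001100100 = 11000001100100
→ AND → 11000001000100 = 12356

12356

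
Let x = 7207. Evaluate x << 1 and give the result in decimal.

7207 = 01110000100111
shift left by 1 → 11100001001110 = 14414
(equivalently, 7207 × 2^1 = 7207 × 2)

14414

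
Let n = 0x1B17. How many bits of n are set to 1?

8

0x1B17 = 1101100010111
Count the 1s: 1 + 1 + 1 + 1 + 1 + 1 + 1 + 1 = 8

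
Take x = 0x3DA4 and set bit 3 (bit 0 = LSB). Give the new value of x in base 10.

x = 11110110100100
bit 3 is currently 0; set it via x | (1 << 3) = x | 8
→ 11110110101100 = 15788

15788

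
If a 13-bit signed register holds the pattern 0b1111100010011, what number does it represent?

pattern = 1111100010011 (MSB is 1 ⇒ negative)
Invert: 0000011101100, add 1 → 0000011101101 = 237, so the value is -237.
(Equivalently: 7955 - 2^13 = 7955 - 8192 = -237.)

-237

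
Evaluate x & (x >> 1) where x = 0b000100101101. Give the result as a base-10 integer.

4

x = 100101101 = 301
x>>1 = 010010110
AND  = 000000100 = 4
(x & (x >> 1) has a 1 wherever x has two consecutive 1 bits.)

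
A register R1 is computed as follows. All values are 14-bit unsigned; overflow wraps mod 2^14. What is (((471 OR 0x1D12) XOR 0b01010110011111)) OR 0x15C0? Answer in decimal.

471 = 00000111010111
0x1D12 = 01110100010010
→ OR → 01110111010111 = 7639
0b01010110011111 = 01010110011111
→ XOR → 00100001001000 = 2120
0x15C0 = 01010111000000
→ OR → 01110111001000 = 7624

7624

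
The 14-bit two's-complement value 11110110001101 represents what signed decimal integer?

pattern = 11110110001101 (MSB is 1 ⇒ negative)
Invert: 00001001110010, add 1 → 00001001110011 = 627, so the value is -627.
(Equivalently: 15757 - 2^14 = 15757 - 16384 = -627.)

-627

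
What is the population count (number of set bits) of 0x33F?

0x33F = 1100111111
Count the 1s: 1 + 1 + 1 + 1 + 1 + 1 + 1 + 1 = 8

8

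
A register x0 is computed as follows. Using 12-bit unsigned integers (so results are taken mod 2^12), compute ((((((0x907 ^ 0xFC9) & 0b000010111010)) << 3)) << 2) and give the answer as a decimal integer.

0x907 = 100100000111
0xFC9 = 111111001001
→ ^ → 011011001110 = 1742
0b000010111010 = 000010111010
→ & → 000010001010 = 138
→ << 3 (mod 2^12) → 010001010000 = 1104
→ << 2 (mod 2^12) → 000101000000 = 320

320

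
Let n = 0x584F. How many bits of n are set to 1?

0x584F = 101100001001111
Count the 1s: 1 + 1 + 1 + 1 + 1 + 1 + 1 + 1 = 8

8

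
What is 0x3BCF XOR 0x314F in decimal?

2688

0x3BCF = 11101111001111
0x314F = 11000101001111
XOR → 00101010000000 = 2688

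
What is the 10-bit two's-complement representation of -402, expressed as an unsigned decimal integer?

402 in 10 bits: 0110010010
Invert: 1001101101
Add 1:  1001101110 = 622
(Check: 2^10 - 402 = 1024 - 402 = 622.)

622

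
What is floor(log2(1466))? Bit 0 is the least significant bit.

1466 = 10110111010
The topmost 1 is at position 10 (since 2^10 = 1024 ≤ 1466 < 2048).

10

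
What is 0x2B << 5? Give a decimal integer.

0x2B = 00000101011
shift left by 5 → 10101100000 = 1376
(equivalently, 43 × 2^5 = 43 × 32)

1376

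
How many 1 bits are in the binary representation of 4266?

5

4266 = 1000010101010
Count the 1s: 1 + 1 + 1 + 1 + 1 = 5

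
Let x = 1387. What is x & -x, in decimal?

1

x = 10101101011 = 1387
-x (two's complement) = …01010010101
AND   = 00000000001 = 1
(x & -x isolates the lowest set bit of x.)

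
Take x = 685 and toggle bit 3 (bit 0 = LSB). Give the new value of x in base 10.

677

x = 01010101101
bit 3 is currently 1; toggle it via x ^ (1 << 3) = x ^ 8
→ 01010100101 = 677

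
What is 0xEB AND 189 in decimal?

0xEB = 11101011
189 = 10111101
AND → 10101001 = 169

169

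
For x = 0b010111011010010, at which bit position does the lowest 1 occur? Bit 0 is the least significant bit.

1

0b010111011010010 = 10111011010010
Trailing zeros: 1, so the lowest set bit is bit 1 (value 2).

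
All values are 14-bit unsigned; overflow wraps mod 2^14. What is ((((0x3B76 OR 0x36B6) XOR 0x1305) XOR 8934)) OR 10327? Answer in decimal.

11863

0x3B76 = 11101101110110
0x36B6 = 11011010110110
→ OR → 11111111110110 = 16374
0x1305 = 01001100000101
→ XOR → 10110011110011 = 11507
8934 = 10001011100110
→ XOR → 00111000010101 = 3605
10327 = 10100001010111
→ OR → 10111001010111 = 11863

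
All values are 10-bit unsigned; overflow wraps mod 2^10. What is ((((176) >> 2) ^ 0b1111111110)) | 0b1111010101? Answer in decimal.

983

176 = 0010110000
→ >> 2 → 0000101100 = 44
0b1111111110 = 1111111110
→ ^ → 1111010010 = 978
0b1111010101 = 1111010101
→ | → 1111010111 = 983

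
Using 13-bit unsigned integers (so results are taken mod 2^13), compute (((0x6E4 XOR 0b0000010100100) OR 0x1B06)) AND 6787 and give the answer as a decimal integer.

0x6E4 = 0011011100100
0b0000010100100 = 0000010100100
→ XOR → 0011001000000 = 1600
0x1B06 = 1101100000110
→ OR → 1111101000110 = 8006
6787 = 1101010000011
→ AND → 1101000000010 = 6658

6658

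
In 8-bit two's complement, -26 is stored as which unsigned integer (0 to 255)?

26 in 8 bits: 00011010
Invert: 11100101
Add 1:  11100110 = 230
(Check: 2^8 - 26 = 256 - 26 = 230.)

230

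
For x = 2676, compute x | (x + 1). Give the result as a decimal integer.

2677

x = 101001110100 = 2676
x + 1 = 101001110101
OR    = 101001110101 = 2677
(x | (x + 1) sets the lowest cleared bit.)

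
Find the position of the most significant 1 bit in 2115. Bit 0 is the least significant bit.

11

2115 = 100001000011
The topmost 1 is at position 11 (since 2^11 = 2048 ≤ 2115 < 4096).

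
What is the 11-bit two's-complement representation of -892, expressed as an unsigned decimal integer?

892 in 11 bits: 01101111100
Invert: 10010000011
Add 1:  10010000100 = 1156
(Check: 2^11 - 892 = 2048 - 892 = 1156.)

1156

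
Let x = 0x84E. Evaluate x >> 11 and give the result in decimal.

1

0x84E = 100001001110
shift right by 11 → 000000000001 = 1
(equivalently, floor(2126 / 2048))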